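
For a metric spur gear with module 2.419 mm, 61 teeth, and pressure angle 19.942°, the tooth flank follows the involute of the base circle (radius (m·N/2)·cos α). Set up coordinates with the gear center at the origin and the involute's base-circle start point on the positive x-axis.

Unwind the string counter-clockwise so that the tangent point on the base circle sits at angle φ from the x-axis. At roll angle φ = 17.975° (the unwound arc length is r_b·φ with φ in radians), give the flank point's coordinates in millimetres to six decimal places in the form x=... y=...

pitch radius r_p = m·N/2 = 2.419·61/2 = 73.779500
base radius r_b = r_p·cos α = 73.779500·cos 19.942° = 69.355560
roll angle φ = 17.975° = 0.31372293 rad
x = r_b·(cos φ + φ·sin φ) = 69.355560·(0.95119126 + 0.31372293·0.30860199) = 72.685098
y = r_b·(sin φ − φ·cos φ) = 69.355560·(0.30860199 − 0.31372293·0.95119126) = 0.706836

x=72.685098 y=0.706836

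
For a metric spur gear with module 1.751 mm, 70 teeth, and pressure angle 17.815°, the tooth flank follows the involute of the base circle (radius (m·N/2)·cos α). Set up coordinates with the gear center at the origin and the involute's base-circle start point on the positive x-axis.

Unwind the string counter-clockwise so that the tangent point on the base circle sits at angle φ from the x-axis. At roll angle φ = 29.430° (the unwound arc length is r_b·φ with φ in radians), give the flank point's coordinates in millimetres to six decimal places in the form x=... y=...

pitch radius r_p = m·N/2 = 1.751·70/2 = 61.285000
base radius r_b = r_p·cos α = 61.285000·cos 17.815° = 58.346343
roll angle φ = 29.430° = 0.51365040 rad
x = r_b·(cos φ + φ·sin φ) = 58.346343·(0.87095666 + 0.51365040·0.49135985) = 65.543005
y = r_b·(sin φ − φ·cos φ) = 58.346343·(0.49135985 − 0.51365040·0.87095666) = 2.566808

x=65.543005 y=2.566808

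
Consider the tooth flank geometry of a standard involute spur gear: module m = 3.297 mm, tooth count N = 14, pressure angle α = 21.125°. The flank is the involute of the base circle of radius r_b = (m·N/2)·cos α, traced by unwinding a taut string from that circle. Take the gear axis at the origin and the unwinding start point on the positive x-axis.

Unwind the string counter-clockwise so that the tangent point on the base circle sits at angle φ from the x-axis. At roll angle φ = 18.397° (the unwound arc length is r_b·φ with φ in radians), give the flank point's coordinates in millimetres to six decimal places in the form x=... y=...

pitch radius r_p = m·N/2 = 3.297·14/2 = 23.079000
base radius r_b = r_p·cos α = 23.079000·cos 21.125° = 21.528007
roll angle φ = 18.397° = 0.32108822 rad
x = r_b·(cos φ + φ·sin φ) = 21.528007·(0.94889254 + 0.32108822·0.31559935) = 22.609311
y = r_b·(sin φ − φ·cos φ) = 21.528007·(0.31559935 − 0.32108822·0.94889254) = 0.235110

x=22.609311 y=0.235110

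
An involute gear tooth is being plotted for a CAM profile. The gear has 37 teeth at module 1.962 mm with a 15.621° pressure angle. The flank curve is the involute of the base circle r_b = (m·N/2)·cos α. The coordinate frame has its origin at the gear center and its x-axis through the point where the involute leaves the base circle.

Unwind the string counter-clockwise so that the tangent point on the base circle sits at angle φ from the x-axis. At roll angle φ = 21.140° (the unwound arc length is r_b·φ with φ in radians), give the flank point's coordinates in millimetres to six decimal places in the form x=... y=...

x=37.255327 y=0.577335

pitch radius r_p = m·N/2 = 1.962·37/2 = 36.297000
base radius r_b = r_p·cos α = 36.297000·cos 15.621° = 34.956332
roll angle φ = 21.140° = 0.36896260 rad
x = r_b·(cos φ + φ·sin φ) = 34.956332·(0.93270198 + 0.36896260·0.36064804) = 37.255327
y = r_b·(sin φ − φ·cos φ) = 34.956332·(0.36064804 − 0.36896260·0.93270198) = 0.577335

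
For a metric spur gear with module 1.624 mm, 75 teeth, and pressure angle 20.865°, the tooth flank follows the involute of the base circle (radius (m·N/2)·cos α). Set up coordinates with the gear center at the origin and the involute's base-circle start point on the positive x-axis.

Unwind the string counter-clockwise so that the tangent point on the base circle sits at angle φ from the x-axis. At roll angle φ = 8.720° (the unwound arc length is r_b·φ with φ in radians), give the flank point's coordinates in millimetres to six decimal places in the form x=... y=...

pitch radius r_p = m·N/2 = 1.624·75/2 = 60.900000
base radius r_b = r_p·cos α = 60.900000·cos 20.865° = 56.906313
roll angle φ = 8.720° = 0.15219271 rad
x = r_b·(cos φ + φ·sin φ) = 56.906313·(0.98844103 + 0.15219271·0.15160586) = 57.561551
y = r_b·(sin φ − φ·cos φ) = 56.906313·(0.15160586 − 0.15219271·0.98844103) = 0.066714

x=57.561551 y=0.066714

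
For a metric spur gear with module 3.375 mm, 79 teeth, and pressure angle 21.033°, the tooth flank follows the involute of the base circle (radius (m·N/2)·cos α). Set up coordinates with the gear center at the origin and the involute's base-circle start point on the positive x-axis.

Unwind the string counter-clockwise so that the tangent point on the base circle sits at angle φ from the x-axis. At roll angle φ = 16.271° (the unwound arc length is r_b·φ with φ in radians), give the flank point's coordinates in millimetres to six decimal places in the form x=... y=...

x=129.347109 y=0.942266

pitch radius r_p = m·N/2 = 3.375·79/2 = 133.312500
base radius r_b = r_p·cos α = 133.312500·cos 21.033° = 124.430404
roll angle φ = 16.271° = 0.28398252 rad
x = r_b·(cos φ + φ·sin φ) = 124.430404·(0.95994723 + 0.28398252·0.28018087) = 129.347109
y = r_b·(sin φ − φ·cos φ) = 124.430404·(0.28018087 − 0.28398252·0.95994723) = 0.942266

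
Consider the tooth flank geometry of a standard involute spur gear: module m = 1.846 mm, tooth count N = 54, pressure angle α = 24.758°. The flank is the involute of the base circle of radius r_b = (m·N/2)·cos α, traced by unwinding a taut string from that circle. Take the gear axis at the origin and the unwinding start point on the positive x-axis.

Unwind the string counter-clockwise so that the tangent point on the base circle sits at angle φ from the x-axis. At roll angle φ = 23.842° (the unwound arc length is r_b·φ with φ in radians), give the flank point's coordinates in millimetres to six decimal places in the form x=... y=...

pitch radius r_p = m·N/2 = 1.846·54/2 = 49.842000
base radius r_b = r_p·cos α = 49.842000·cos 24.758° = 45.260758
roll angle φ = 23.842° = 0.41612140 rad
x = r_b·(cos φ + φ·sin φ) = 45.260758·(0.91466361 + 0.41612140·0.40421589) = 49.011358
y = r_b·(sin φ − φ·cos φ) = 45.260758·(0.40421589 − 0.41612140·0.91466361) = 1.068371

x=49.011358 y=1.068371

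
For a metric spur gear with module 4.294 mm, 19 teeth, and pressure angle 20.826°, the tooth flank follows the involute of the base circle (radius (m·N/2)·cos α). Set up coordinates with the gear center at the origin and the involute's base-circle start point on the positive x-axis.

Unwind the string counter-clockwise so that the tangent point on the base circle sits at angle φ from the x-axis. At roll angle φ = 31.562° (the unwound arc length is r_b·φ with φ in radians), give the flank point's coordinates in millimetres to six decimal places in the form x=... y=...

x=43.481146 y=2.060675

pitch radius r_p = m·N/2 = 4.294·19/2 = 40.793000
base radius r_b = r_p·cos α = 40.793000·cos 20.826° = 38.127766
roll angle φ = 31.562° = 0.55086082 rad
x = r_b·(cos φ + φ·sin φ) = 38.127766·(0.85207427 + 0.55086082·0.52342090) = 43.481146
y = r_b·(sin φ − φ·cos φ) = 38.127766·(0.52342090 − 0.55086082·0.85207427) = 2.060675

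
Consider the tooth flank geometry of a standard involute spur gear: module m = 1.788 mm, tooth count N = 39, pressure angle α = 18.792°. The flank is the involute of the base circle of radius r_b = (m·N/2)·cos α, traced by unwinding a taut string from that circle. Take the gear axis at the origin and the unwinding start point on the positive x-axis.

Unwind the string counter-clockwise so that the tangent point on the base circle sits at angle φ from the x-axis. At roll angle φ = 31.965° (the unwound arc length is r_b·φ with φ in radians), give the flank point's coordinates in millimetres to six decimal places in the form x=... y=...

pitch radius r_p = m·N/2 = 1.788·39/2 = 34.866000
base radius r_b = r_p·cos α = 34.866000·cos 18.792° = 33.007442
roll angle φ = 31.965° = 0.55789450 rad
x = r_b·(cos φ + φ·sin φ) = 33.007442·(0.84837165 + 0.55789450·0.52940112) = 37.751325
y = r_b·(sin φ − φ·cos φ) = 33.007442·(0.52940112 − 0.55789450·0.84837165) = 1.851693

x=37.751325 y=1.851693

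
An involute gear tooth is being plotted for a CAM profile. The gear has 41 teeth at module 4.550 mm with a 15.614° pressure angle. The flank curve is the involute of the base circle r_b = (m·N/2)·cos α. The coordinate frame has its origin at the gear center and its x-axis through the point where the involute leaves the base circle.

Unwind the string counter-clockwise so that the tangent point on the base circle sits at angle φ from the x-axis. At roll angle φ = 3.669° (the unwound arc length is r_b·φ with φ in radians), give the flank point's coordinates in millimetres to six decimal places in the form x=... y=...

pitch radius r_p = m·N/2 = 4.550·41/2 = 93.275000
base radius r_b = r_p·cos α = 93.275000·cos 15.614° = 89.832857
roll angle φ = 3.669° = 0.06403613 rad
x = r_b·(cos φ + φ·sin φ) = 89.832857·(0.99795039 + 0.06403613·0.06399237) = 90.016853
y = r_b·(sin φ − φ·cos φ) = 89.832857·(0.06399237 − 0.06403613·0.99795039) = 0.007860

x=90.016853 y=0.007860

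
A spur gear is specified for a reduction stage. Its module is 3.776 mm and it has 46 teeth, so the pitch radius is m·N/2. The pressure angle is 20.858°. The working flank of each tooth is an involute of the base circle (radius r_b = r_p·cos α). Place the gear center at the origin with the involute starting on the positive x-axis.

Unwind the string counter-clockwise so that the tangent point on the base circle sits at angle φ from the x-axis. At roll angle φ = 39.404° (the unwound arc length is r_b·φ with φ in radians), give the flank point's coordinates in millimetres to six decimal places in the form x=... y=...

pitch radius r_p = m·N/2 = 3.776·46/2 = 86.848000
base radius r_b = r_p·cos α = 86.848000·cos 20.858° = 81.156479
roll angle φ = 39.404° = 0.68772954 rad
x = r_b·(cos φ + φ·sin φ) = 81.156479·(0.77268926 + 0.68772954·0.63478446) = 98.138414
y = r_b·(sin φ − φ·cos φ) = 81.156479·(0.63478446 − 0.68772954·0.77268926) = 8.390219

x=98.138414 y=8.390219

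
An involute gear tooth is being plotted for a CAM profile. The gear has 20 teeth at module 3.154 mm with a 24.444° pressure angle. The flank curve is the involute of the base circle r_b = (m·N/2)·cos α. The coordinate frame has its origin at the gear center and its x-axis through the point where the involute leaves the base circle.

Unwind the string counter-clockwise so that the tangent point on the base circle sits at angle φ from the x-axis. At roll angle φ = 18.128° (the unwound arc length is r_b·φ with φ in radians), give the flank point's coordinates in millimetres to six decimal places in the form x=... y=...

pitch radius r_p = m·N/2 = 3.154·20/2 = 31.540000
base radius r_b = r_p·cos α = 31.540000·cos 24.444° = 28.712948
roll angle φ = 18.128° = 0.31639329 rad
x = r_b·(cos φ + φ·sin φ) = 28.712948·(0.95036379 + 0.31639329·0.31114090) = 30.114332
y = r_b·(sin φ − φ·cos φ) = 28.712948·(0.31114090 − 0.31639329·0.95036379) = 0.300113

x=30.114332 y=0.300113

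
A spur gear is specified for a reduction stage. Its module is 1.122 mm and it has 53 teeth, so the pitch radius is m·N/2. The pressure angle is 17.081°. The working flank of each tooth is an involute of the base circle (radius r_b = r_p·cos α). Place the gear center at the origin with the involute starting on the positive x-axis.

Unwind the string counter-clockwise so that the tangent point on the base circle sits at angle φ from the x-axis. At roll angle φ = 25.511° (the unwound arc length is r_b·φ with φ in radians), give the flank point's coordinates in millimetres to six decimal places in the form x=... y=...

pitch radius r_p = m·N/2 = 1.122·53/2 = 29.733000
base radius r_b = r_p·cos α = 29.733000·cos 17.081° = 28.421491
roll angle φ = 25.511° = 0.44525095 rad
x = r_b·(cos φ + φ·sin φ) = 28.421491·(0.90250262 + 0.44525095·0.43068437) = 31.100650
y = r_b·(sin φ − φ·cos φ) = 28.421491·(0.43068437 − 0.44525095·0.90250262) = 0.819796

x=31.100650 y=0.819796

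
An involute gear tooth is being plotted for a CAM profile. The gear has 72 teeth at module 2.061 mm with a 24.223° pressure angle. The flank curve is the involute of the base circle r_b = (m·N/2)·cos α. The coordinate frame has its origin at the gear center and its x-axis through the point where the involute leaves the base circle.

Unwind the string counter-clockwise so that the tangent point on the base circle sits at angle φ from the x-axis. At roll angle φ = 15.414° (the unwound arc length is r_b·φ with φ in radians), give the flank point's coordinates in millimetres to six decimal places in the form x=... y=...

pitch radius r_p = m·N/2 = 2.061·72/2 = 74.196000
base radius r_b = r_p·cos α = 74.196000·cos 24.223° = 67.663449
roll angle φ = 15.414° = 0.26902505 rad
x = r_b·(cos φ + φ·sin φ) = 67.663449·(0.96403049 + 0.26902505·0.26579168) = 70.067878
y = r_b·(sin φ − φ·cos φ) = 67.663449·(0.26579168 − 0.26902505·0.96403049) = 0.435978

x=70.067878 y=0.435978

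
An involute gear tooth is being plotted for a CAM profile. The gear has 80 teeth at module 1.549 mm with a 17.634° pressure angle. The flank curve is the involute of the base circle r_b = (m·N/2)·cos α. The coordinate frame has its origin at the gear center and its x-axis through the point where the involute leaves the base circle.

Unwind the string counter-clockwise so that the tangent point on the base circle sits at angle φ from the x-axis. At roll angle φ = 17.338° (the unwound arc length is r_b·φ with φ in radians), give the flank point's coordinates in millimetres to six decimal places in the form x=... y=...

x=61.690525 y=0.540425

pitch radius r_p = m·N/2 = 1.549·80/2 = 61.960000
base radius r_b = r_p·cos α = 61.960000·cos 17.634° = 59.048566
roll angle φ = 17.338° = 0.30260519 rad
x = r_b·(cos φ + φ·sin φ) = 59.048566·(0.95456336 + 0.30260519·0.29800803) = 61.690525
y = r_b·(sin φ − φ·cos φ) = 59.048566·(0.29800803 − 0.30260519·0.95456336) = 0.540425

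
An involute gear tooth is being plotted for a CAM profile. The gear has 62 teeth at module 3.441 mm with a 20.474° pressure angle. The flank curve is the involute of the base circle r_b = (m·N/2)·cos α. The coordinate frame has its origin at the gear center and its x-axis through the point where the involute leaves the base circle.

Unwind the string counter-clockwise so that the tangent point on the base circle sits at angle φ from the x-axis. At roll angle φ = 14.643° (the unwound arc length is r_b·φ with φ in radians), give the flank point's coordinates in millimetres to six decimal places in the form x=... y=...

x=103.143170 y=0.552420

pitch radius r_p = m·N/2 = 3.441·62/2 = 106.671000
base radius r_b = r_p·cos α = 106.671000·cos 20.474° = 99.932701
roll angle φ = 14.643° = 0.25556856 rad
x = r_b·(cos φ + φ·sin φ) = 99.932701·(0.96751972 + 0.25556856·0.25279554) = 103.143170
y = r_b·(sin φ − φ·cos φ) = 99.932701·(0.25279554 − 0.25556856·0.96751972) = 0.552420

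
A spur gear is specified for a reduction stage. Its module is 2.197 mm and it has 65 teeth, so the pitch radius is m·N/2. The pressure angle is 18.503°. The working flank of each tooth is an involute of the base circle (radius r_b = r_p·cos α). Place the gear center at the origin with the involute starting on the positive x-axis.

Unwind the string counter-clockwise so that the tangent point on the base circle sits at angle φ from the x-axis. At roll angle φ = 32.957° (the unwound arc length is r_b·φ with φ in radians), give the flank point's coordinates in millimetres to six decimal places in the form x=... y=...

x=78.003489 y=4.155071

pitch radius r_p = m·N/2 = 2.197·65/2 = 71.402500
base radius r_b = r_p·cos α = 71.402500·cos 18.503° = 67.711493
roll angle φ = 32.957° = 0.57520816 rad
x = r_b·(cos φ + φ·sin φ) = 67.711493·(0.83907908 + 0.57520816·0.54400947) = 78.003489
y = r_b·(sin φ − φ·cos φ) = 67.711493·(0.54400947 − 0.57520816·0.83907908) = 4.155071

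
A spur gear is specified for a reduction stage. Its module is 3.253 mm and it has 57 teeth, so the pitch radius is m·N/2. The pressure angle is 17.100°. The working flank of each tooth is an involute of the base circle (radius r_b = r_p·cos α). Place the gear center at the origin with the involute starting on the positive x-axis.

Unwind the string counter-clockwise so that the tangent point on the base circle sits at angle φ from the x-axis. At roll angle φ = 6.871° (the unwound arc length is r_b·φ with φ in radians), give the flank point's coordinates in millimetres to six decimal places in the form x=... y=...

x=89.246932 y=0.050867

pitch radius r_p = m·N/2 = 3.253·57/2 = 92.710500
base radius r_b = r_p·cos α = 92.710500·cos 17.100° = 88.612048
roll angle φ = 6.871° = 0.11992157 rad
x = r_b·(cos φ + φ·sin φ) = 88.612048·(0.99281802 + 0.11992157·0.11963434) = 89.246932
y = r_b·(sin φ − φ·cos φ) = 88.612048·(0.11963434 − 0.11992157·0.99281802) = 0.050867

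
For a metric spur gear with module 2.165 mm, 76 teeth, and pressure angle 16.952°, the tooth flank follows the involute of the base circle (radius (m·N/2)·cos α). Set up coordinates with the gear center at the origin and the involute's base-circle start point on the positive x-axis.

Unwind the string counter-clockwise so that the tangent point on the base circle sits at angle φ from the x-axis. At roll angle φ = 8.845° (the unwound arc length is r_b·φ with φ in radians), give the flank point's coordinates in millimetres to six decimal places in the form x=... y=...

pitch radius r_p = m·N/2 = 2.165·76/2 = 82.270000
base radius r_b = r_p·cos α = 82.270000·cos 16.952° = 78.695316
roll angle φ = 8.845° = 0.15437437 rad
x = r_b·(cos φ + φ·sin φ) = 78.695316·(0.98810792 + 0.15437437·0.15376194) = 79.627448
y = r_b·(sin φ − φ·cos φ) = 78.695316·(0.15376194 − 0.15437437·0.98810792) = 0.096276

x=79.627448 y=0.096276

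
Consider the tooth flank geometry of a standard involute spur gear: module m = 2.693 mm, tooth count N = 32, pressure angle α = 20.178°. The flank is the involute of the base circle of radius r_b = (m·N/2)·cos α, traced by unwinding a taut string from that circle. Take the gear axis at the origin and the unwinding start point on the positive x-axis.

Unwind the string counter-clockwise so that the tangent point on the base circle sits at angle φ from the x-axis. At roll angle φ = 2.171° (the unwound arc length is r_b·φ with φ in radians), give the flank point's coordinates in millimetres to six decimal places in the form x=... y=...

x=40.472520 y=0.000733

pitch radius r_p = m·N/2 = 2.693·32/2 = 43.088000
base radius r_b = r_p·cos α = 43.088000·cos 20.178° = 40.443497
roll angle φ = 2.171° = 0.03789110 rad
x = r_b·(cos φ + φ·sin φ) = 40.443497·(0.99928222 + 0.03789110·0.03788203) = 40.472520
y = r_b·(sin φ − φ·cos φ) = 40.443497·(0.03788203 − 0.03789110·0.99928222) = 0.000733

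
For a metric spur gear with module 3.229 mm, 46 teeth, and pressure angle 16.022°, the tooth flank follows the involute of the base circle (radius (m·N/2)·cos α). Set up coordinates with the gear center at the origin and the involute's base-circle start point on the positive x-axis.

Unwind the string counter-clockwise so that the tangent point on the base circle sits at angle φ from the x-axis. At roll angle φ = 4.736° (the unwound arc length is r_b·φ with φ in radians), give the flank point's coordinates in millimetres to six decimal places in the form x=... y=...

x=71.625599 y=0.013429

pitch radius r_p = m·N/2 = 3.229·46/2 = 74.267000
base radius r_b = r_p·cos α = 74.267000·cos 16.022° = 71.382157
roll angle φ = 4.736° = 0.08265879 rad
x = r_b·(cos φ + φ·sin φ) = 71.382157·(0.99658571 + 0.08265879·0.08256470) = 71.625599
y = r_b·(sin φ − φ·cos φ) = 71.382157·(0.08256470 − 0.08265879·0.99658571) = 0.013429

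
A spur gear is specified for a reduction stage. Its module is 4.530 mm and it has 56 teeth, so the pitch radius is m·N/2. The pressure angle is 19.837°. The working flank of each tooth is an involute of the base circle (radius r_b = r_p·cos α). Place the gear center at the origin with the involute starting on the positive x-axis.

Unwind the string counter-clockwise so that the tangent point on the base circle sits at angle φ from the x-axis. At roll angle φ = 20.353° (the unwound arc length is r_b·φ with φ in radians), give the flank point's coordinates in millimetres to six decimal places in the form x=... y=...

pitch radius r_p = m·N/2 = 4.530·56/2 = 126.840000
base radius r_b = r_p·cos α = 126.840000·cos 19.837° = 119.313546
roll angle φ = 20.353° = 0.35522686 rad
x = r_b·(cos φ + φ·sin φ) = 119.313546·(0.93756761 + 0.35522686·0.34780307) = 126.605585
y = r_b·(sin φ − φ·cos φ) = 119.313546·(0.34780307 − 0.35522686·0.93756761) = 1.760337

x=126.605585 y=1.760337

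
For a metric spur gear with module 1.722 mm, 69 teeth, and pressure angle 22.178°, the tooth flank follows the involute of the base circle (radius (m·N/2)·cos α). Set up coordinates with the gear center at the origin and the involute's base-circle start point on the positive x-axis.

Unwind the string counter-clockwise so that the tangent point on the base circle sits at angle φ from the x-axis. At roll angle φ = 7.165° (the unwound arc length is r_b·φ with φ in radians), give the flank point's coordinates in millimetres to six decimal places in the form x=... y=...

x=55.442138 y=0.035806

pitch radius r_p = m·N/2 = 1.722·69/2 = 59.409000
base radius r_b = r_p·cos α = 59.409000·cos 22.178° = 55.013661
roll angle φ = 7.165° = 0.12505284 rad
x = r_b·(cos φ + φ·sin φ) = 55.013661·(0.99219108 + 0.12505284·0.12472716) = 55.442138
y = r_b·(sin φ − φ·cos φ) = 55.013661·(0.12472716 − 0.12505284·0.99219108) = 0.035806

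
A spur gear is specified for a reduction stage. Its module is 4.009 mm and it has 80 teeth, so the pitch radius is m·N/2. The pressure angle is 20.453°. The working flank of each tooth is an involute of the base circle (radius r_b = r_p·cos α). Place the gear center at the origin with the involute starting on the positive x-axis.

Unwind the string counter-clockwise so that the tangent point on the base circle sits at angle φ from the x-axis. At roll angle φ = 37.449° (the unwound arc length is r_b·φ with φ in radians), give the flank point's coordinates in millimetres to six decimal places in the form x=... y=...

pitch radius r_p = m·N/2 = 4.009·80/2 = 160.360000
base radius r_b = r_p·cos α = 160.360000·cos 20.453° = 150.250769
roll angle φ = 37.449° = 0.65360835 rad
x = r_b·(cos φ + φ·sin φ) = 150.250769·(0.79389490 + 0.65360835·0.60805501) = 178.997457
y = r_b·(sin φ − φ·cos φ) = 150.250769·(0.60805501 − 0.65360835·0.79389490) = 13.396160

x=178.997457 y=13.396160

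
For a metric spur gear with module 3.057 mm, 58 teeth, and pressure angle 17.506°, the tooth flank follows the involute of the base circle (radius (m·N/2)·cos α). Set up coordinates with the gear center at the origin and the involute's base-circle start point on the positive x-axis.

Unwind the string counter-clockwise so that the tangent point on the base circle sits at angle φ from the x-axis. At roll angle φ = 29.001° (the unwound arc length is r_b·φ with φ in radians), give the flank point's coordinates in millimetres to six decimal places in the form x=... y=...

x=94.693709 y=3.561891

pitch radius r_p = m·N/2 = 3.057·58/2 = 88.653000
base radius r_b = r_p·cos α = 88.653000·cos 17.506° = 84.547077
roll angle φ = 29.001° = 0.50616294 rad
x = r_b·(cos φ + φ·sin φ) = 84.547077·(0.87461125 + 0.50616294·0.48482489) = 94.693709
y = r_b·(sin φ − φ·cos φ) = 84.547077·(0.48482489 − 0.50616294·0.87461125) = 3.561891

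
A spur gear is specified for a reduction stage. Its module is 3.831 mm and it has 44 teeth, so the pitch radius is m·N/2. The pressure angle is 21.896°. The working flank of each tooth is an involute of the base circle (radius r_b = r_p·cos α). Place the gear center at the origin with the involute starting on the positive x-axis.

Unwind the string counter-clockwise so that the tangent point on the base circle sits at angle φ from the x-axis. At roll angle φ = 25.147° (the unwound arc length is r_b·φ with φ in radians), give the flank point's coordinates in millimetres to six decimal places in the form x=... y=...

pitch radius r_p = m·N/2 = 3.831·44/2 = 84.282000
base radius r_b = r_p·cos α = 84.282000·cos 21.896° = 78.202090
roll angle φ = 25.147° = 0.43889795 rad
x = r_b·(cos φ + φ·sin φ) = 78.202090·(0.90522052 + 0.43889795·0.42494212) = 85.375313
y = r_b·(sin φ − φ·cos φ) = 78.202090·(0.42494212 − 0.43889795·0.90522052) = 2.161716

x=85.375313 y=2.161716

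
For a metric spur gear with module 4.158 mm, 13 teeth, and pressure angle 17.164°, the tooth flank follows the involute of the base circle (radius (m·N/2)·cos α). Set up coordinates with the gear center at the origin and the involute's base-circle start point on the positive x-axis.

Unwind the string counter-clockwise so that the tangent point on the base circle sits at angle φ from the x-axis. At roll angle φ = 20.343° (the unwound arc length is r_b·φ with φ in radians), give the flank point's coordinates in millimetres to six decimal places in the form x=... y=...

x=27.400058 y=0.380437

pitch radius r_p = m·N/2 = 4.158·13/2 = 27.027000
base radius r_b = r_p·cos α = 27.027000·cos 17.164° = 25.823325
roll angle φ = 20.343° = 0.35505233 rad
x = r_b·(cos φ + φ·sin φ) = 25.823325·(0.93762830 + 0.35505233·0.34763943) = 27.400058
y = r_b·(sin φ − φ·cos φ) = 25.823325·(0.34763943 − 0.35505233·0.93762830) = 0.380437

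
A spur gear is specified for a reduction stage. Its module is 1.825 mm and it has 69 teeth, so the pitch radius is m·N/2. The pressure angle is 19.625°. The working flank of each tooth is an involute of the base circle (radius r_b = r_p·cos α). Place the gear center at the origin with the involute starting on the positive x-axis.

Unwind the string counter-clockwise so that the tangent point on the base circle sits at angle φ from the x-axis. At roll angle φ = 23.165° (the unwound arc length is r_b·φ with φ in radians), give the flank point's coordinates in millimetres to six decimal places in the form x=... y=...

x=63.955874 y=1.285239

pitch radius r_p = m·N/2 = 1.825·69/2 = 62.962500
base radius r_b = r_p·cos α = 62.962500·cos 19.625° = 59.305071
roll angle φ = 23.165° = 0.40430552 rad
x = r_b·(cos φ + φ·sin φ) = 59.305071·(0.91937581 + 0.40430552·0.39338037) = 63.955874
y = r_b·(sin φ − φ·cos φ) = 59.305071·(0.39338037 − 0.40430552·0.91937581) = 1.285239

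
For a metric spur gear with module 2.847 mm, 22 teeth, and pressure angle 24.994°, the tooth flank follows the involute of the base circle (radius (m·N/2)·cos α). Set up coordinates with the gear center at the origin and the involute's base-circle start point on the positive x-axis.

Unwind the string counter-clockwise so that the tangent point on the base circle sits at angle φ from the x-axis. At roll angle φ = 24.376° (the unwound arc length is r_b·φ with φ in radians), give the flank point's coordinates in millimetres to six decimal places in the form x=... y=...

pitch radius r_p = m·N/2 = 2.847·22/2 = 31.317000
base radius r_b = r_p·cos α = 31.317000·cos 24.994° = 28.384227
roll angle φ = 24.376° = 0.42544146 rad
x = r_b·(cos φ + φ·sin φ) = 28.384227·(0.91085662 + 0.42544146·0.41272293) = 30.837932
y = r_b·(sin φ − φ·cos φ) = 28.384227·(0.41272293 − 0.42544146·0.91085662) = 0.715474

x=30.837932 y=0.715474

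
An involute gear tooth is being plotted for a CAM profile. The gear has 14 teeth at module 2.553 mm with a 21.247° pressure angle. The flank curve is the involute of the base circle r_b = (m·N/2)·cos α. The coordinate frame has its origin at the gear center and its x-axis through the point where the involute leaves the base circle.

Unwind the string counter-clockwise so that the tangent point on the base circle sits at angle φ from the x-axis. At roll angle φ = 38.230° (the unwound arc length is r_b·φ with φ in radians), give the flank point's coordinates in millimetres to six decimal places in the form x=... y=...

pitch radius r_p = m·N/2 = 2.553·14/2 = 17.871000
base radius r_b = r_p·cos α = 17.871000·cos 21.247° = 16.656252
roll angle φ = 38.230° = 0.66723937 rad
x = r_b·(cos φ + φ·sin φ) = 16.656252·(0.78553299 + 0.66723937·0.61881978) = 19.961417
y = r_b·(sin φ − φ·cos φ) = 16.656252·(0.61881978 − 0.66723937·0.78553299) = 1.577035

x=19.961417 y=1.577035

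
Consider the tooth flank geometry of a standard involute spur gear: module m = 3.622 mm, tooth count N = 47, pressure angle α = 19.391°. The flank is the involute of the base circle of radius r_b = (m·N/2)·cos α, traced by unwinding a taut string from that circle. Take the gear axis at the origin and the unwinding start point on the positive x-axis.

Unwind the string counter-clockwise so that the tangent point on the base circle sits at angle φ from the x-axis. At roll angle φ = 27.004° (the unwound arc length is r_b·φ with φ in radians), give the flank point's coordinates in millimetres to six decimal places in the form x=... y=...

x=88.716937 y=2.740134

pitch radius r_p = m·N/2 = 3.622·47/2 = 85.117000
base radius r_b = r_p·cos α = 85.117000·cos 19.391° = 80.288723
roll angle φ = 27.004° = 0.47130871 rad
x = r_b·(cos φ + φ·sin φ) = 80.288723·(0.89097483 + 0.47130871·0.45405270) = 88.716937
y = r_b·(sin φ − φ·cos φ) = 80.288723·(0.45405270 − 0.47130871·0.89097483) = 2.740134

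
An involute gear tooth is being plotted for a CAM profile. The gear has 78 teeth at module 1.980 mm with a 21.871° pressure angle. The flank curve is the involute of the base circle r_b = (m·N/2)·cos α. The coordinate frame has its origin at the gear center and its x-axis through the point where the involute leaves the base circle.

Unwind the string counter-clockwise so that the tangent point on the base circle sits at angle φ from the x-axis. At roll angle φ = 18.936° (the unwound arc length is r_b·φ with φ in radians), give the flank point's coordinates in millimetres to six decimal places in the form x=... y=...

pitch radius r_p = m·N/2 = 1.980·78/2 = 77.220000
base radius r_b = r_p·cos α = 77.220000·cos 21.871° = 71.662084
roll angle φ = 18.936° = 0.33049555 rad
x = r_b·(cos φ + φ·sin φ) = 71.662084·(0.94588165 + 0.33049555·0.32451180) = 75.469588
y = r_b·(sin φ − φ·cos φ) = 71.662084·(0.32451180 − 0.33049555·0.94588165) = 0.852931

x=75.469588 y=0.852931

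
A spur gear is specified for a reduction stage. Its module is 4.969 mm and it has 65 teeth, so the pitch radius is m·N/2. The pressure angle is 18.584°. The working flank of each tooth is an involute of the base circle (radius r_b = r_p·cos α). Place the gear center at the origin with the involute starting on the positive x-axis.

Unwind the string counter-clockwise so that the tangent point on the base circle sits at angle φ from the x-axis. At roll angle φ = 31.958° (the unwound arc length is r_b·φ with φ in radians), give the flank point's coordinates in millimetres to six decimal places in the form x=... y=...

x=175.062754 y=8.581695

pitch radius r_p = m·N/2 = 4.969·65/2 = 161.492500
base radius r_b = r_p·cos α = 161.492500·cos 18.584° = 153.071868
roll angle φ = 31.958° = 0.55777232 rad
x = r_b·(cos φ + φ·sin φ) = 153.071868·(0.84843632 + 0.55777232·0.52929747) = 175.062754
y = r_b·(sin φ − φ·cos φ) = 153.071868·(0.52929747 − 0.55777232·0.84843632) = 8.581695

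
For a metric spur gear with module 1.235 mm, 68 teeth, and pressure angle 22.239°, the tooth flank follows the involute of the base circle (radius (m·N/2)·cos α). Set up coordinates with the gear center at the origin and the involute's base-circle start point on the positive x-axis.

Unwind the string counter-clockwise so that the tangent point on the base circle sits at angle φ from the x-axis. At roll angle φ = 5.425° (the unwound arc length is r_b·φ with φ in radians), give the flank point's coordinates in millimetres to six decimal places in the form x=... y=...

pitch radius r_p = m·N/2 = 1.235·68/2 = 41.990000
base radius r_b = r_p·cos α = 41.990000·cos 22.239° = 38.866498
roll angle φ = 5.425° = 0.09468411 rad
x = r_b·(cos φ + φ·sin φ) = 38.866498·(0.99552081 + 0.09468411·0.09454270) = 39.040328
y = r_b·(sin φ − φ·cos φ) = 38.866498·(0.09454270 − 0.09468411·0.99552081) = 0.010987

x=39.040328 y=0.010987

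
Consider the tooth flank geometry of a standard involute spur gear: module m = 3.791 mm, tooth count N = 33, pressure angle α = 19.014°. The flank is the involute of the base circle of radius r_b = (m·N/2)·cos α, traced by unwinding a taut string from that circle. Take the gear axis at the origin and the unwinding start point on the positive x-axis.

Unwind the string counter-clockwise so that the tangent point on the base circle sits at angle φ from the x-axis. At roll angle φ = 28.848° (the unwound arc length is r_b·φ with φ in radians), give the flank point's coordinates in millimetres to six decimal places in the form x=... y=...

pitch radius r_p = m·N/2 = 3.791·33/2 = 62.551500
base radius r_b = r_p·cos α = 62.551500·cos 19.014° = 59.138627
roll angle φ = 28.848° = 0.50349258 rad
x = r_b·(cos φ + φ·sin φ) = 59.138627·(0.87590278 + 0.50349258·0.48248764) = 66.166173
y = r_b·(sin φ − φ·cos φ) = 59.138627·(0.48248764 − 0.50349258·0.87590278) = 2.452898

x=66.166173 y=2.452898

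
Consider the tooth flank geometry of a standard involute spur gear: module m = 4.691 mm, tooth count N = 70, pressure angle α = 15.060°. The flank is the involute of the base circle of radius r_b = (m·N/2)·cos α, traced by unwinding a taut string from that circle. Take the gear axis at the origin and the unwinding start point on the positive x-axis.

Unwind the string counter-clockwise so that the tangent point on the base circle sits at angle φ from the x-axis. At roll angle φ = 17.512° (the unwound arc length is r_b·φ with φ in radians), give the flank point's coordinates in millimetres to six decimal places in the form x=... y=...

x=165.779340 y=1.494895

pitch radius r_p = m·N/2 = 4.691·70/2 = 164.185000
base radius r_b = r_p·cos α = 164.185000·cos 15.060° = 158.545945
roll angle φ = 17.512° = 0.30564206 rad
x = r_b·(cos φ + φ·sin φ) = 158.545945·(0.95365395 + 0.30564206·0.30090554) = 165.779340
y = r_b·(sin φ − φ·cos φ) = 158.545945·(0.30090554 − 0.30564206·0.95365395) = 1.494895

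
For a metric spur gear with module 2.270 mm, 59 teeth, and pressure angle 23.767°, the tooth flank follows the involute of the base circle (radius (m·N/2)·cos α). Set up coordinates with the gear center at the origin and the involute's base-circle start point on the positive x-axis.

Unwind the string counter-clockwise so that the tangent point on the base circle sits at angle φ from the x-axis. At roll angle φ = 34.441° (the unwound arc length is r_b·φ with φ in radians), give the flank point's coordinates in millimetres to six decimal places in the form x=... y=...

pitch radius r_p = m·N/2 = 2.270·59/2 = 66.965000
base radius r_b = r_p·cos α = 66.965000·cos 23.767° = 61.285828
roll angle φ = 34.441° = 0.60110885 rad
x = r_b·(cos φ + φ·sin φ) = 61.285828·(0.82470901 + 0.60110885·0.56555730) = 71.377796
y = r_b·(sin φ − φ·cos φ) = 61.285828·(0.56555730 − 0.60110885·0.82470901) = 4.278818

x=71.377796 y=4.278818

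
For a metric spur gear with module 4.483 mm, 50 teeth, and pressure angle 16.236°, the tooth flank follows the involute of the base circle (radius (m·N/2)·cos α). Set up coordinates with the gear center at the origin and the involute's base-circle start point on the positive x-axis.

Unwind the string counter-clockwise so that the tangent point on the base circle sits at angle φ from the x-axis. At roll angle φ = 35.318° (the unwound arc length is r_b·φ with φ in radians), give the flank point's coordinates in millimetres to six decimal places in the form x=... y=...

x=126.147178 y=8.086121

pitch radius r_p = m·N/2 = 4.483·50/2 = 112.075000
base radius r_b = r_p·cos α = 112.075000·cos 16.236° = 107.605247
roll angle φ = 35.318° = 0.61641539 rad
x = r_b·(cos φ + φ·sin φ) = 107.605247·(0.81595601 + 0.61641539·0.57811399) = 126.147178
y = r_b·(sin φ − φ·cos φ) = 107.605247·(0.57811399 − 0.61641539·0.81595601) = 8.086121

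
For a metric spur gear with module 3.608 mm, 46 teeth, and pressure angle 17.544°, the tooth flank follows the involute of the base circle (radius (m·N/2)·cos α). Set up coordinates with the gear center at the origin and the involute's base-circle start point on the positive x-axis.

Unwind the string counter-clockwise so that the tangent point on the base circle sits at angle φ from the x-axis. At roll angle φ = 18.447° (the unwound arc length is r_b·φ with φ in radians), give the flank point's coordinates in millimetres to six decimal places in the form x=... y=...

pitch radius r_p = m·N/2 = 3.608·46/2 = 82.984000
base radius r_b = r_p·cos α = 82.984000·cos 17.544° = 79.124061
roll angle φ = 18.447° = 0.32196089 rad
x = r_b·(cos φ + φ·sin φ) = 79.124061·(0.94861676 + 0.32196089·0.31642730) = 83.119350
y = r_b·(sin φ − φ·cos φ) = 79.124061·(0.31642730 − 0.32196089·0.94861676) = 0.871140

x=83.119350 y=0.871140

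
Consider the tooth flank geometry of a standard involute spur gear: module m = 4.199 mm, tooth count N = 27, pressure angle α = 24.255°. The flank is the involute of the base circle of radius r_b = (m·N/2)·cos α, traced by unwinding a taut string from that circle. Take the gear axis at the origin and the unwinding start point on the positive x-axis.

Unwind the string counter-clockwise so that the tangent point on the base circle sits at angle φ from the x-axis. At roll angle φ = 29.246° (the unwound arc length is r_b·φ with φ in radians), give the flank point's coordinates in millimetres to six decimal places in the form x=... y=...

x=57.983207 y=2.232012

pitch radius r_p = m·N/2 = 4.199·27/2 = 56.686500
base radius r_b = r_p·cos α = 56.686500·cos 24.255° = 51.682567
roll angle φ = 29.246° = 0.51043899 rad
x = r_b·(cos φ + φ·sin φ) = 51.682567·(0.87253012 + 0.51043899·0.48856033) = 57.983207
y = r_b·(sin φ − φ·cos φ) = 51.682567·(0.48856033 − 0.51043899·0.87253012) = 2.232012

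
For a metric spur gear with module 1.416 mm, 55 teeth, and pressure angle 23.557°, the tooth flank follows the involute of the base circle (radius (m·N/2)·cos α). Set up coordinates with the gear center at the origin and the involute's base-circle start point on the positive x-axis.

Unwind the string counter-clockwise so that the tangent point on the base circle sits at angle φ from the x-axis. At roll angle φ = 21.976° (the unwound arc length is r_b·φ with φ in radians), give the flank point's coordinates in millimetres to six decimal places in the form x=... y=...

x=38.224670 y=0.661546

pitch radius r_p = m·N/2 = 1.416·55/2 = 38.940000
base radius r_b = r_p·cos α = 38.940000·cos 23.557° = 35.694854
roll angle φ = 21.976° = 0.38355356 rad
x = r_b·(cos φ + φ·sin φ) = 35.694854·(0.92734069 + 0.38355356·0.37421818) = 38.224670
y = r_b·(sin φ − φ·cos φ) = 35.694854·(0.37421818 − 0.38355356·0.92734069) = 0.661546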